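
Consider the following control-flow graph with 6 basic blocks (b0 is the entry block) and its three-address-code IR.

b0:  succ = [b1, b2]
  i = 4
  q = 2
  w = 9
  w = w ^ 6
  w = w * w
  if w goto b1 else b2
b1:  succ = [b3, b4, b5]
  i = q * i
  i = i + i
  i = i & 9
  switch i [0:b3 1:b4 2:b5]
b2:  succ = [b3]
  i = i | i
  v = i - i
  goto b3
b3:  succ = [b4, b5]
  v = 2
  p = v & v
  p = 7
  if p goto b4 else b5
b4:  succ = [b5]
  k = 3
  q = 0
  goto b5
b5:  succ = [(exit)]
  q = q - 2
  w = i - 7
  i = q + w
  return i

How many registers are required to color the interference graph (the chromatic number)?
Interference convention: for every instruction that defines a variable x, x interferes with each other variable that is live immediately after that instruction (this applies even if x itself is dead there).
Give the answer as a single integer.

def/use:
  b0: def={i,q,w} ue=∅
  b1: def={i} ue={i,q}
  b2: def={i,v} ue={i}
  b3: def={p,v} ue=∅
  b4: def={k,q} ue=∅
  b5: def={i,q,w} ue={i,q}

Backward fixpoint:
  b0: in=∅ out={i,q}
  b1: in={i,q} out={i,q}
  b2: in={i,q} out={i,q}
  b3: in={i,q} out={i,q}
  b4: in={i} out={i,q}
  b5: in={i,q} out=∅

Interference:
  i: {k,p,q,v,w}
  k: {i}
  p: {i,q}
  q: {i,p,v,w}
  v: {i,q}
  w: {i,q}

Chromatic number:
  lower bound: {i,p,q} mutually conflict ⇒ χ ≥ 3
  3-colouring: r0={i}  r1={k,q}  r2={p,v,w}
  χ = 3

Answer: 3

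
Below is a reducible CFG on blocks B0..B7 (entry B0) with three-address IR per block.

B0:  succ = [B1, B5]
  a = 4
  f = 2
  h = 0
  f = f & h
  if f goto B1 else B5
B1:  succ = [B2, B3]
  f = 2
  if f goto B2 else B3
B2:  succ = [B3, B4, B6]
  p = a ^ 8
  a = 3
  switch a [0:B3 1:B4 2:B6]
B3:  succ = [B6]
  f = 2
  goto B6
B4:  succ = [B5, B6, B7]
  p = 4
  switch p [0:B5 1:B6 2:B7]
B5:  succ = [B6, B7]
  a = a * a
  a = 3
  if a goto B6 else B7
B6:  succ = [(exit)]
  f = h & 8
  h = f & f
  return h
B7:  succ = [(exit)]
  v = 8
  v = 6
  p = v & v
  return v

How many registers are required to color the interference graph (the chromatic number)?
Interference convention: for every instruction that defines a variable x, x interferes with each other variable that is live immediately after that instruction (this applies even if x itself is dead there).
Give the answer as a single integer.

Answer: 3

Derivation:
Per-block:
  B0: {a,f,h} / ∅
  B1: {f} / ∅
  B2: {a,p} / {a}
  B3: {f} / ∅
  B4: {p} / ∅
  B5: {a} / {a}
  B6: {f,h} / {h}
  B7: {p,v} / ∅

Live sets:
  live B0: ∅→{a,h}
  live B1: {a,h}→{a,h}
  live B2: {a,h}→{a,h}
  live B3: {h}→{h}
  live B4: {a,h}→{a,h}
  live B5: {a,h}→{h}
  live B6: {h}→∅
  live B7: ∅→∅

Interfere edges:
  a↔{f,h,p}
  f↔{a,h}
  h↔{a,f,p}
  p↔{a,h,v}
  v↔{p}

Chromatic number:
  lower bound: {a,f,h} mutually conflict ⇒ χ ≥ 3
  assign a→r0 f→r2 h→r1 p→r2 v→r0 — no edge inside a register ⇒ χ ≤ 3
  χ = 3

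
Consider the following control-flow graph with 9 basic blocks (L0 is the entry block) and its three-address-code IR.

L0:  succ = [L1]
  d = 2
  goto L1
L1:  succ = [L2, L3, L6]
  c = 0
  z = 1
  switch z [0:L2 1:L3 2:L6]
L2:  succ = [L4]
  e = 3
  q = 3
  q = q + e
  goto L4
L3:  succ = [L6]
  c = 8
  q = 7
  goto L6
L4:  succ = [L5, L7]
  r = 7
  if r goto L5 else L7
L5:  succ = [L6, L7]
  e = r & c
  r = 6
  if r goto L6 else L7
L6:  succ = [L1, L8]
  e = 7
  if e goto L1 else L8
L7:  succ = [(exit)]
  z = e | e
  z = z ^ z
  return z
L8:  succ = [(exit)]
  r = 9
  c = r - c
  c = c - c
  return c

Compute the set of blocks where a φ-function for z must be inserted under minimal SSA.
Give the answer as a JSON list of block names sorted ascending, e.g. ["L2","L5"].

Answer: ["L1"]

Analysis:
idom tree: L1←L0 L2←L1 L3←L1 L4←L2 L5←L4 L6←L1 L7←L4 L8←L6
Dom at joins:
  L1: preds {L0,L6}: {L0} ∩ {L0,L1,L6} = {L0}; idom=L0
  L6: preds {L1,L3,L5}: {L0,L1} ∩ {L0,L1,L3} ∩ {L0,L1,L2,L4,L5} = {L0,L1}; idom=L1
  L7: preds {L4,L5}: {L0,L1,L2,L4} ∩ {L0,L1,L2,L4,L5} = {L0,L1,L2,L4}; idom=L4

Frontier:
  L1←L0: walk · to L0
  L1←L6: walk L6→L1 to L0
  L6←L1: walk · to L1
  L6←L3: walk L3 to L1
  L6←L5: walk L5→L4→L2 to L1
  L7←L4: walk · to L4
  L7←L5: walk L5 to L4
  L0 → ∅
  L1 → {L1}
  L2 → {L6}
  L3 → {L6}
  L4 → {L6}
  L5 → {L6,L7}
  L6 → {L1}
  L7 → ∅
  L8 → ∅

φ for z: defs {L1,L7}
  DF⁺ = {L1}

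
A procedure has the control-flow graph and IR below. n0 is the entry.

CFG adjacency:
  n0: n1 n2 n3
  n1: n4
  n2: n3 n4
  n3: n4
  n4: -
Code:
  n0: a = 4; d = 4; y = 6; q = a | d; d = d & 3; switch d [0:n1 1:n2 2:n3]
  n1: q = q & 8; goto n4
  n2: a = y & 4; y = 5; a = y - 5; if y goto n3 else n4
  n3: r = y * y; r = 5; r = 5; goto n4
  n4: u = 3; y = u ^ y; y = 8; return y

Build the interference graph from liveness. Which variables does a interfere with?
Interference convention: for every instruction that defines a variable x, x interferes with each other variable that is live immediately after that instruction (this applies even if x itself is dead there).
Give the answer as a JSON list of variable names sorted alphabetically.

def/use:
  n0: {a,d,q,y} / ∅
  n1: {q} / {q}
  n2: {a,y} / {y}
  n3: {r} / {y}
  n4: {u,y} / {y}

Backward fixpoint:
  live n0: ∅→{q,y}
  live n1: {q,y}→{y}
  live n2: {y}→{y}
  live n3: {y}→{y}
  live n4: {y}→∅

Interfere edges:
  a: {d,y}
  d: {a,q,y}
  q: {d,y}
  r: {y}
  u: {y}
  y: {a,d,q,r,u}

N(a) = ["d", "y"]

Answer: ["d", "y"]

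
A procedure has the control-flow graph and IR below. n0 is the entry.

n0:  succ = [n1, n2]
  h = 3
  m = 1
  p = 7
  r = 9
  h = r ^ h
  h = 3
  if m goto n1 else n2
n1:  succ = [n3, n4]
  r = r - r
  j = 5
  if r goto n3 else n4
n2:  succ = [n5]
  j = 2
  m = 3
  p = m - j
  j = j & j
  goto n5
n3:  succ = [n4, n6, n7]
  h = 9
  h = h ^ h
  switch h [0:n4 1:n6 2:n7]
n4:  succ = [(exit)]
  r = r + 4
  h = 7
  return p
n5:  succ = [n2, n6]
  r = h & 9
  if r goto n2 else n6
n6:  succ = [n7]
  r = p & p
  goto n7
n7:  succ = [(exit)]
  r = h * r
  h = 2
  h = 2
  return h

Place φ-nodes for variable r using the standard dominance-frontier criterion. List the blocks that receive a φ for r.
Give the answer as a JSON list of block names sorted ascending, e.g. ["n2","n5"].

idom tree: n1←n0 n2←n0 n3←n1 n4←n1 n5←n2 n6←n0 n7←n0
Join-block Dom:
  n2: preds {n0,n5}: {n0} ∩ {n0,n2,n5} = {n0}; idom=n0
  n4: preds {n1,n3}: {n0,n1} ∩ {n0,n1,n3} = {n0,n1}; idom=n1
  n6: preds {n3,n5}: {n0,n1,n3} ∩ {n0,n2,n5} = {n0}; idom=n0
  n7: preds {n3,n6}: {n0,n1,n3} ∩ {n0,n6} = {n0}; idom=n0

DF derivation:
  n2←n0: walk · to n0
  n2←n5: walk n5→n2 to n0
  n4←n1: walk · to n1
  n4←n3: walk n3 to n1
  n6←n3: walk n3→n1 to n0
  n6←n5: walk n5→n2 to n0
  n7←n3: walk n3→n1 to n0
  n7←n6: walk n6 to n0
  DF(n0)=∅
  DF(n1)={n6,n7}
  DF(n2)={n2,n6}
  DF(n3)={n4,n6,n7}
  DF(n4)=∅
  DF(n5)={n2,n6}
  DF(n6)={n7}
  DF(n7)=∅

φ for r: defs {n0,n1,n4,n5,n6,n7}
  DF⁺ = {n2,n6,n7}

Answer: ["n2", "n6", "n7"]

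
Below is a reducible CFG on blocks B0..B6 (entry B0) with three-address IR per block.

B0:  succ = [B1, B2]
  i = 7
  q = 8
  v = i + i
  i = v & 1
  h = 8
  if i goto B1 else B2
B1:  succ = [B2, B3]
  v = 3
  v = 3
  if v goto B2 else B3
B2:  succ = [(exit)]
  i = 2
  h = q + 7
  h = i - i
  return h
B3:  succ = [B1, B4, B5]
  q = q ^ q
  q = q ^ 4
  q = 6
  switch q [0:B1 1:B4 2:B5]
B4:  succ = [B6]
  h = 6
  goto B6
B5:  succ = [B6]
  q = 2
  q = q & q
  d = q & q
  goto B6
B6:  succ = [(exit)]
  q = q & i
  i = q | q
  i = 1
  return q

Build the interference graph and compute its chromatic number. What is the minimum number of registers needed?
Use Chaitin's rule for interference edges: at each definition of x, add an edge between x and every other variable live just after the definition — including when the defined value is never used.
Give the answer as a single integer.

Block summaries:
  B0 def {h,i,q,v} use ∅
  B1 def {v} use ∅
  B2 def {h,i} use {q}
  B3 def {q} use {q}
  B4 def {h} use ∅
  B5 def {d,q} use ∅
  B6 def {i,q} use {i,q}

Liveness:
  B0 li=∅ lo={i,q}
  B1 li={i,q} lo={i,q}
  B2 li={q} lo=∅
  B3 li={i,q} lo={i,q}
  B4 li={i,q} lo={i,q}
  B5 li={i} lo={i,q}
  B6 li={i,q} lo=∅

Interfere edges:
  d: {i,q}
  h: {i,q}
  i: {d,h,q,v}
  q: {d,h,i,v}
  v: {i,q}

Chromatic number:
  clique {d,i,q} ⇒ need ≥ 3
  3-colouring: R0={i}  R1={q}  R2={d,h,v}
  χ = 3

Answer: 3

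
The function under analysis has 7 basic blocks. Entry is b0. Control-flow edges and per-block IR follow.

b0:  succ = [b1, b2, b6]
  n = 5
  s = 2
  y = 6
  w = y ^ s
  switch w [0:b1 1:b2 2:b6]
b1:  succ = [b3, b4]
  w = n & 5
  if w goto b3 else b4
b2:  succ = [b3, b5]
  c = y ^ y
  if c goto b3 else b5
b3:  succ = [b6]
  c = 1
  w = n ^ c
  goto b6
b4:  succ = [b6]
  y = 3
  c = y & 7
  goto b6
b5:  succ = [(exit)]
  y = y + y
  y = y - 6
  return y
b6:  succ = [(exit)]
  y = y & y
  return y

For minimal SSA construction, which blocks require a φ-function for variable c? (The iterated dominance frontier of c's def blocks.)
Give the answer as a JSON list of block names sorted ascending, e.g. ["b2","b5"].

Answer: ["b3", "b6"]

Working:
idom tree: b1←b0 b2←b0 b3←b0 b4←b1 b5←b2 b6←b0
Join-block Dom:
  b3: preds {b1,b2}: {b0,b1} ∩ {b0,b2} = {b0}; idom=b0
  b6: preds {b0,b3,b4}: {b0} ∩ {b0,b3} ∩ {b0,b1,b4} = {b0}; idom=b0

Frontier:
  b3←b1: walk b1 to b0
  b3←b2: walk b2 to b0
  b6←b0: walk · to b0
  b6←b3: walk b3 to b0
  b6←b4: walk b4→b1 to b0
  b0: DF=∅
  b1: DF={b3,b6}
  b2: DF={b3}
  b3: DF={b6}
  b4: DF={b6}
  b5: DF=∅
  b6: DF=∅

φ for c: defs {b2,b3,b4}
  DF⁺ = {b3,b6}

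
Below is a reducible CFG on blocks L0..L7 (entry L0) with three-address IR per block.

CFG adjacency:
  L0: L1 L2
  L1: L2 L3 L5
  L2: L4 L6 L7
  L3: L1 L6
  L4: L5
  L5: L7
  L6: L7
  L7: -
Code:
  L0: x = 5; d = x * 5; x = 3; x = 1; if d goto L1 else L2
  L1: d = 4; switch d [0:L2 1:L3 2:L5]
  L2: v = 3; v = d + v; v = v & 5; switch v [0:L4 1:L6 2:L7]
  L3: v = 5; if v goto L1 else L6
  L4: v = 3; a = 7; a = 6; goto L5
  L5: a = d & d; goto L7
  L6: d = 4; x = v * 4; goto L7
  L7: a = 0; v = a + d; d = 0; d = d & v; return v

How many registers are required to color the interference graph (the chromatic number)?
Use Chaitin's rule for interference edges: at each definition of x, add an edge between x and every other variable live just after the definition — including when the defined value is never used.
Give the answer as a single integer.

def/use:
  L0: def={d,x} ue=∅
  L1: def={d} ue=∅
  L2: def={v} ue={d}
  L3: def={v} ue=∅
  L4: def={a,v} ue=∅
  L5: def={a} ue={d}
  L6: def={d,x} ue={v}
  L7: def={a,d,v} ue={d}

Live sets:
  L0: in=∅ out={d}
  L1: in=∅ out={d}
  L2: in={d} out={d,v}
  L3: in=∅ out={v}
  L4: in={d} out={d}
  L5: in={d} out={d}
  L6: in={v} out={d}
  L7: in={d} out=∅

Conflict graph:
  a: {d}
  d: {a,v,x}
  v: {d}
  x: {d}

Registers:
  clique {a,d} ⇒ need ≥ 2
  assign a→c1 d→c0 v→c1 x→c1 — no edge inside a register ⇒ χ ≤ 2
  χ = 2

Answer: 2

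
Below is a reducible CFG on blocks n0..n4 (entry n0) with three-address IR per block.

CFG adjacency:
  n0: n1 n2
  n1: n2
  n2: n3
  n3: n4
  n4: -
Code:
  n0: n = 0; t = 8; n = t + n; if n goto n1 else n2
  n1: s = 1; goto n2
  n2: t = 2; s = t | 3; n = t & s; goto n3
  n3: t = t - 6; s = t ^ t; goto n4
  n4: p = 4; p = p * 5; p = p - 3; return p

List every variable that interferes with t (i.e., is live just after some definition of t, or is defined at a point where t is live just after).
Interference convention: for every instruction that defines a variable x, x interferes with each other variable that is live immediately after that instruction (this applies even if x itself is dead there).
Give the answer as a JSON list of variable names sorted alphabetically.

Answer: ["n", "s"]

Derivation:
Block summaries:
  n0: def={n,t} ue=∅
  n1: def={s} ue=∅
  n2: def={n,s,t} ue=∅
  n3: def={s,t} ue={t}
  n4: def={p} ue=∅

Liveness:
  n0: in=∅ out=∅
  n1: in=∅ out=∅
  n2: in=∅ out={t}
  n3: in={t} out=∅
  n4: in=∅ out=∅

Interfere edges:
  n↔{t}
  p↔∅
  s↔{t}
  t↔{n,s}

N(t) = ["n", "s"]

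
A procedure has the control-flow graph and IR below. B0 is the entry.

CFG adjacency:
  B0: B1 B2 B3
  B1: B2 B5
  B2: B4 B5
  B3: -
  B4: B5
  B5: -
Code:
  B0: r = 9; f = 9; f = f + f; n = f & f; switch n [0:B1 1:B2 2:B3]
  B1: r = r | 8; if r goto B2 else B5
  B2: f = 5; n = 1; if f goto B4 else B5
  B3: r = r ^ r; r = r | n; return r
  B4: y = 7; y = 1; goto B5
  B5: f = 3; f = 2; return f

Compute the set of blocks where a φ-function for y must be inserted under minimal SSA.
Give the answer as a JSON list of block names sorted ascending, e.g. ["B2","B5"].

Answer: ["B5"]

Working:
idom tree: B1←B0 B2←B0 B3←B0 B4←B2 B5←B0
Join-block Dom:
  B2: preds {B0,B1}: {B0} ∩ {B0,B1} = {B0}; idom=B0
  B5: preds {B1,B2,B4}: {B0,B1} ∩ {B0,B2} ∩ {B0,B2,B4} = {B0}; idom=B0

Frontier:
  join B2 pred B0: · stop@B0
  join B2 pred B1: B1 stop@B0
  join B5 pred B1: B1 stop@B0
  join B5 pred B2: B2 stop@B0
  join B5 pred B4: B4→B2 stop@B0
  B0: DF=∅
  B1: DF={B2,B5}
  B2: DF={B5}
  B3: DF=∅
  B4: DF={B5}
  B5: DF=∅

φ for y: defs {B4}
  DF⁺ = {B5}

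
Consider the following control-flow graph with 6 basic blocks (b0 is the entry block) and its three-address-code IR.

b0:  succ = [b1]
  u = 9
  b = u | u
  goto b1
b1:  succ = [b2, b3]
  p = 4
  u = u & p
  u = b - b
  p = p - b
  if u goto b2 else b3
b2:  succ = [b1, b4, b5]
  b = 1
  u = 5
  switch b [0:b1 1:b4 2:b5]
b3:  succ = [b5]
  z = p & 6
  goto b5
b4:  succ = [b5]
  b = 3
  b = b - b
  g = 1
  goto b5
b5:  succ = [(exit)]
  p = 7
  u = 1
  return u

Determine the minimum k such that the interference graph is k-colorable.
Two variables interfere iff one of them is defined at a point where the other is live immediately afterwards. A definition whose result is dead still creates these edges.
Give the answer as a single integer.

def/use:
  b0: {b,u} / ∅
  b1: {p,u} / {b,u}
  b2: {b,u} / ∅
  b3: {z} / {p}
  b4: {b,g} / ∅
  b5: {p,u} / ∅

Backward fixpoint:
  b0 li=∅ lo={b,u}
  b1 li={b,u} lo={p}
  b2 li=∅ lo={b,u}
  b3 li={p} lo=∅
  b4 li=∅ lo=∅
  b5 li=∅ lo=∅

Conflict graph:
  b↔{p,u}
  g↔∅
  p↔{b,u}
  u↔{b,p}
  z↔∅

Registers:
  lower bound: {b,p,u} mutually conflict ⇒ χ ≥ 3
  3-colouring: R0={b,g,z}  R1={p}  R2={u}
  χ = 3

Answer: 3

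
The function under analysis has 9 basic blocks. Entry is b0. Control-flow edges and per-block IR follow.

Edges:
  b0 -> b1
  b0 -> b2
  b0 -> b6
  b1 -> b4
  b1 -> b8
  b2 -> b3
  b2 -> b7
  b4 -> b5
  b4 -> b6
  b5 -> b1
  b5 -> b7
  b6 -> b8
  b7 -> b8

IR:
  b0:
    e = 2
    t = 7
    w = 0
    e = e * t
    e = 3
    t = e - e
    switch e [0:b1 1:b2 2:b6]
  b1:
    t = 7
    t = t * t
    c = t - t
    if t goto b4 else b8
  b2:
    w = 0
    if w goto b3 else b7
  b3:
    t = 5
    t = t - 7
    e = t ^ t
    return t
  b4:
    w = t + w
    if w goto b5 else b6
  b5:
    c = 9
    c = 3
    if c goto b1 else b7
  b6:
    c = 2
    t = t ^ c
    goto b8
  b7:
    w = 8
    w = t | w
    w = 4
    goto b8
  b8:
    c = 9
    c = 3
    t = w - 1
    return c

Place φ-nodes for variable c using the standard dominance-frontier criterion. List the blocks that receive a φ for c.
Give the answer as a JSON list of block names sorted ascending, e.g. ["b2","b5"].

Answer: ["b1", "b6", "b7", "b8"]

Working:
idom tree: b1←b0 b2←b0 b3←b2 b4←b1 b5←b4 b6←b0 b7←b0 b8←b0
Join-block Dom:
  b1: preds {b0,b5}: {b0} ∩ {b0,b1,b4,b5} = {b0}; idom=b0
  b6: preds {b0,b4}: {b0} ∩ {b0,b1,b4} = {b0}; idom=b0
  b7: preds {b2,b5}: {b0,b2} ∩ {b0,b1,b4,b5} = {b0}; idom=b0
  b8: preds {b1,b6,b7}: {b0,b1} ∩ {b0,b6} ∩ {b0,b7} = {b0}; idom=b0

DF walk-up:
  join b1 pred b0: · stop@b0
  join b1 pred b5: b5→b4→b1 stop@b0
  join b6 pred b0: · stop@b0
  join b6 pred b4: b4→b1 stop@b0
  join b7 pred b2: b2 stop@b0
  join b7 pred b5: b5→b4→b1 stop@b0
  join b8 pred b1: b1 stop@b0
  join b8 pred b6: b6 stop@b0
  join b8 pred b7: b7 stop@b0
  DF(b0)=∅
  DF(b1)={b1,b6,b7,b8}
  DF(b2)={b7}
  DF(b3)=∅
  DF(b4)={b1,b6,b7}
  DF(b5)={b1,b7}
  DF(b6)={b8}
  DF(b7)={b8}
  DF(b8)=∅

φ for c: defs {b1,b5,b6,b8}
  DF⁺ = {b1,b6,b7,b8}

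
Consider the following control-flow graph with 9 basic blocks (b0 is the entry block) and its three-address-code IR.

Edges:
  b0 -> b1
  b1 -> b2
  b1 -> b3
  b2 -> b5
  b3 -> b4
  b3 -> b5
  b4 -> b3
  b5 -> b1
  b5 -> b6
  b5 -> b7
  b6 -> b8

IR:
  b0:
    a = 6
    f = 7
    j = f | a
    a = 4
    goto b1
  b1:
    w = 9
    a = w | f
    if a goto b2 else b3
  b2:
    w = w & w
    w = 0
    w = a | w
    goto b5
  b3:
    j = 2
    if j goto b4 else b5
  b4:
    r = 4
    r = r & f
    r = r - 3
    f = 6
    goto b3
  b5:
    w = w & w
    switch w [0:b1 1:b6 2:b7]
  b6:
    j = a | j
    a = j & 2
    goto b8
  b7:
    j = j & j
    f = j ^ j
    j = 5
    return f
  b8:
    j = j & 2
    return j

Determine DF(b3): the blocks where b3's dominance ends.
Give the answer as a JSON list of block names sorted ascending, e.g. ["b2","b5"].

Answer: ["b3", "b5"]

Working:
idom tree: b1←b0 b2←b1 b3←b1 b4←b3 b5←b1 b6←b5 b7←b5 b8←b6
Dom at joins:
  b1: preds {b0,b5}: {b0} ∩ {b0,b1,b5} = {b0}; idom=b0
  b3: preds {b1,b4}: {b0,b1} ∩ {b0,b1,b3,b4} = {b0,b1}; idom=b1
  b5: preds {b2,b3}: {b0,b1,b2} ∩ {b0,b1,b3} = {b0,b1}; idom=b1

DF walk-up:
  b1←b0: walk · to b0
  b1←b5: walk b5→b1 to b0
  b3←b1: walk · to b1
  b3←b4: walk b4→b3 to b1
  b5←b2: walk b2 to b1
  b5←b3: walk b3 to b1
  DF(b0)=∅
  DF(b1)={b1}
  DF(b2)={b5}
  DF(b3)={b3,b5}
  DF(b4)={b3}
  DF(b5)={b1}
  DF(b6)=∅
  DF(b7)=∅
  DF(b8)=∅

DF(b3) = ["b3", "b5"]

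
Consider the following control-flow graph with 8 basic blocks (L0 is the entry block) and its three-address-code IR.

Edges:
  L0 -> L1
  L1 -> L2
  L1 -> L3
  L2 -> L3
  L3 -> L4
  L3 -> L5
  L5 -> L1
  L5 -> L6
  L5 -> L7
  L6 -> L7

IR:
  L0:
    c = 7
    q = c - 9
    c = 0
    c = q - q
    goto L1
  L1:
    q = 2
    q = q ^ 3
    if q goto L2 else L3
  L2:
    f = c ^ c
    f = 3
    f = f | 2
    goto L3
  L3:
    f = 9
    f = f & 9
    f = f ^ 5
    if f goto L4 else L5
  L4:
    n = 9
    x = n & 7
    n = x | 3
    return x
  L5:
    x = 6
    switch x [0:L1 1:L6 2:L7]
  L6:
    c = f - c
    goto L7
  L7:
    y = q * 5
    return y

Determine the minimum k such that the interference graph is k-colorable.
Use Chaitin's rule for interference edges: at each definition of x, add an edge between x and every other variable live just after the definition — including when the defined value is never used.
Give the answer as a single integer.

Answer: 4

Derivation:
def/use:
  L0: def={c,q} ue=∅
  L1: def={q} ue=∅
  L2: def={f} ue={c}
  L3: def={f} ue=∅
  L4: def={n,x} ue=∅
  L5: def={x} ue=∅
  L6: def={c} ue={c,f}
  L7: def={y} ue={q}

Live sets:
  live L0: ∅→{c}
  live L1: {c}→{c,q}
  live L2: {c,q}→{c,q}
  live L3: {c,q}→{c,f,q}
  live L4: ∅→∅
  live L5: {c,f,q}→{c,f,q}
  live L6: {c,f,q}→{q}
  live L7: {q}→∅

Conflict graph:
  c: {f,q,x}
  f: {c,q,x}
  n: {x}
  q: {c,f,x}
  x: {c,f,n,q}
  y: ∅

Registers:
  lower bound: {c,f,q,x} mutually conflict ⇒ χ ≥ 4
  assign c→R1 f→R2 n→R1 q→R3 x→R0 y→R0 — no edge inside a register ⇒ χ ≤ 4
  χ = 4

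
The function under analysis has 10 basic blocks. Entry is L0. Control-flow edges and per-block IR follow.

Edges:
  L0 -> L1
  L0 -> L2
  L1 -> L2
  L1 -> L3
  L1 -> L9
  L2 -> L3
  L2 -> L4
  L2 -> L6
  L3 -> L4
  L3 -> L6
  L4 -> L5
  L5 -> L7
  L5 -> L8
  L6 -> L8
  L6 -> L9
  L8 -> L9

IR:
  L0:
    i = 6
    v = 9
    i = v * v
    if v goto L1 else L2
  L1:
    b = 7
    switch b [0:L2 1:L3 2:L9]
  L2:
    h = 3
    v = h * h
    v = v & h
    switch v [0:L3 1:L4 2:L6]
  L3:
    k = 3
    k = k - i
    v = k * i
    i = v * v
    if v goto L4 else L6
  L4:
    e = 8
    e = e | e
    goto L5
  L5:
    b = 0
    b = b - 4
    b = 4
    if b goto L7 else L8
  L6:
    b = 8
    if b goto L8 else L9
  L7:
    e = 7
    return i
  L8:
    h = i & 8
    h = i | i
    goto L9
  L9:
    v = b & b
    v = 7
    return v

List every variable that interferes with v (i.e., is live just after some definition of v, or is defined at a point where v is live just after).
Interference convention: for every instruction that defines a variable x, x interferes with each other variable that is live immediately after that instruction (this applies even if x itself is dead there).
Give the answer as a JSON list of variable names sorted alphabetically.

Per-block:
  L0: {i,v} / ∅
  L1: {b} / ∅
  L2: {h,v} / ∅
  L3: {i,k,v} / {i}
  L4: {e} / ∅
  L5: {b} / ∅
  L6: {b} / ∅
  L7: {e} / {i}
  L8: {h} / {i}
  L9: {v} / {b}

Liveness:
  L0: in=∅ out={i}
  L1: in={i} out={b,i}
  L2: in={i} out={i}
  L3: in={i} out={i}
  L4: in={i} out={i}
  L5: in={i} out={b,i}
  L6: in={i} out={b,i}
  L7: in={i} out=∅
  L8: in={b,i} out={b}
  L9: in={b} out=∅

Conflict graph:
  b↔{h,i}
  e↔{i}
  h↔{b,i,v}
  i↔{b,e,h,k,v}
  k↔{i}
  v↔{h,i}

N(v) = ["h", "i"]

Answer: ["h", "i"]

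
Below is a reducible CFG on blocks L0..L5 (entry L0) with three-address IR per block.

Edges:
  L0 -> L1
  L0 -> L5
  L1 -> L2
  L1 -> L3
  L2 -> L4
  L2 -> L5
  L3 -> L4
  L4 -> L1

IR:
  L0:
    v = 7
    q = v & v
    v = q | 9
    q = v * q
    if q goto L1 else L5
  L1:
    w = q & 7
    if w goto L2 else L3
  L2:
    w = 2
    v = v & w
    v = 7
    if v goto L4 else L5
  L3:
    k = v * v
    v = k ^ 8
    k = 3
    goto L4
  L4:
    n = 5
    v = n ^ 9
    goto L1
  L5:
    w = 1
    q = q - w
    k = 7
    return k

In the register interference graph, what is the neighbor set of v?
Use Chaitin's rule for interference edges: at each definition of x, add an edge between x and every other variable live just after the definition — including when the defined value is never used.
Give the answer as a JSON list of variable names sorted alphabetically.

Answer: ["q", "w"]

Working:
Block summaries:
  L0: def={q,v} ue=∅
  L1: def={w} ue={q}
  L2: def={v,w} ue={v}
  L3: def={k,v} ue={v}
  L4: def={n,v} ue=∅
  L5: def={k,q,w} ue={q}

Backward fixpoint:
  L0 li=∅ lo={q,v}
  L1 li={q,v} lo={q,v}
  L2 li={q,v} lo={q}
  L3 li={q,v} lo={q}
  L4 li={q} lo={q,v}
  L5 li={q} lo=∅

Conflict graph:
  k↔{q}
  n↔{q}
  q↔{k,n,v,w}
  v↔{q,w}
  w↔{q,v}

N(v) = ["q", "w"]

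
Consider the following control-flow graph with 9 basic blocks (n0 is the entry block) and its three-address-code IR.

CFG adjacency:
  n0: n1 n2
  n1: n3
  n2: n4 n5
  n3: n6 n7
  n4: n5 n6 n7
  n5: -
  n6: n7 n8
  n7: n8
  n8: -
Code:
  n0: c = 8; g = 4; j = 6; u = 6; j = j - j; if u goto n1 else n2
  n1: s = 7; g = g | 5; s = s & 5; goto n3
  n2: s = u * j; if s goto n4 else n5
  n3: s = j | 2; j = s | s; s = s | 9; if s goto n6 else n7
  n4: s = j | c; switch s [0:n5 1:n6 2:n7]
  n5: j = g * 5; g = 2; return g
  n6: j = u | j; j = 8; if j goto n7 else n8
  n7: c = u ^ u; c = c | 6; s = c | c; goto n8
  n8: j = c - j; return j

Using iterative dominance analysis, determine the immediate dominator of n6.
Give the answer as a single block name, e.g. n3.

Answer: n0

Derivation:
idom tree: n1←n0 n2←n0 n3←n1 n4←n2 n5←n2 n6←n0 n7←n0 n8←n0
Dom∩ at merges:
  n5: preds {n2,n4}: {n0,n2} ∩ {n0,n2,n4} = {n0,n2}; idom=n2
  n6: preds {n3,n4}: {n0,n1,n3} ∩ {n0,n2,n4} = {n0}; idom=n0
  n7: preds {n3,n4,n6}: {n0,n1,n3} ∩ {n0,n2,n4} ∩ {n0,n6} = {n0}; idom=n0
  n8: preds {n6,n7}: {n0,n6} ∩ {n0,n7} = {n0}; idom=n0

idom(n6) = n0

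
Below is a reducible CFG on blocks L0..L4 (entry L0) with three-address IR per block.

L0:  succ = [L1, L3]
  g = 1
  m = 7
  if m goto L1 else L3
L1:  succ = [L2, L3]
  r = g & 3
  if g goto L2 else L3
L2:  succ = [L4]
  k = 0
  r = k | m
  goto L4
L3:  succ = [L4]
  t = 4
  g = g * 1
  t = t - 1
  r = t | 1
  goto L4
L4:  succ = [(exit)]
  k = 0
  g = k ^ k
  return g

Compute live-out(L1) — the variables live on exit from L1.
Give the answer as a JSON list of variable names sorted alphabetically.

Answer: ["g", "m"]

Working:
Block summaries:
  L0 def {g,m} use ∅
  L1 def {r} use {g}
  L2 def {k,r} use {m}
  L3 def {g,r,t} use {g}
  L4 def {g,k} use ∅

Live sets:
  L0 li=∅ lo={g,m}
  L1 li={g,m} lo={g,m}
  L2 li={m} lo=∅
  L3 li={g} lo=∅
  L4 li=∅ lo=∅

live-out(L1) = ["g", "m"]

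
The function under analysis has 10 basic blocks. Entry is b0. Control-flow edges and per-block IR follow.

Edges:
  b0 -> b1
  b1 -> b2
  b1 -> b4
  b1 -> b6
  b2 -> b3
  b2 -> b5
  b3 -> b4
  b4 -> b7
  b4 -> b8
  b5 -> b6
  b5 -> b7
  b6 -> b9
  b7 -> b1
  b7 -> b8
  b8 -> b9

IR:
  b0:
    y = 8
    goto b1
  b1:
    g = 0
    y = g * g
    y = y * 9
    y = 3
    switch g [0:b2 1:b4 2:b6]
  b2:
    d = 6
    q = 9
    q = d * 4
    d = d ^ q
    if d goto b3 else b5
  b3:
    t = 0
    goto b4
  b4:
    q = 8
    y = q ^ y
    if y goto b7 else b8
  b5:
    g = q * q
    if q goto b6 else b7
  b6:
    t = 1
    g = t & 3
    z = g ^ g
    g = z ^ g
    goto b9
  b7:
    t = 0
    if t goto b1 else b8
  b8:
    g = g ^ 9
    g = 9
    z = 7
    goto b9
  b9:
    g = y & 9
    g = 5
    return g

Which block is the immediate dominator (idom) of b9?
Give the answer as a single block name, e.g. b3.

idom tree: b1←b0 b2←b1 b3←b2 b4←b1 b5←b2 b6←b1 b7←b1 b8←b1 b9←b1
Dom at joins:
  b1: preds {b0,b7}: {b0} ∩ {b0,b1,b7} = {b0}; idom=b0
  b4: preds {b1,b3}: {b0,b1} ∩ {b0,b1,b2,b3} = {b0,b1}; idom=b1
  b6: preds {b1,b5}: {b0,b1} ∩ {b0,b1,b2,b5} = {b0,b1}; idom=b1
  b7: preds {b4,b5}: {b0,b1,b4} ∩ {b0,b1,b2,b5} = {b0,b1}; idom=b1
  b8: preds {b4,b7}: {b0,b1,b4} ∩ {b0,b1,b7} = {b0,b1}; idom=b1
  b9: preds {b6,b8}: {b0,b1,b6} ∩ {b0,b1,b8} = {b0,b1}; idom=b1

idom(b9) = b1

Answer: b1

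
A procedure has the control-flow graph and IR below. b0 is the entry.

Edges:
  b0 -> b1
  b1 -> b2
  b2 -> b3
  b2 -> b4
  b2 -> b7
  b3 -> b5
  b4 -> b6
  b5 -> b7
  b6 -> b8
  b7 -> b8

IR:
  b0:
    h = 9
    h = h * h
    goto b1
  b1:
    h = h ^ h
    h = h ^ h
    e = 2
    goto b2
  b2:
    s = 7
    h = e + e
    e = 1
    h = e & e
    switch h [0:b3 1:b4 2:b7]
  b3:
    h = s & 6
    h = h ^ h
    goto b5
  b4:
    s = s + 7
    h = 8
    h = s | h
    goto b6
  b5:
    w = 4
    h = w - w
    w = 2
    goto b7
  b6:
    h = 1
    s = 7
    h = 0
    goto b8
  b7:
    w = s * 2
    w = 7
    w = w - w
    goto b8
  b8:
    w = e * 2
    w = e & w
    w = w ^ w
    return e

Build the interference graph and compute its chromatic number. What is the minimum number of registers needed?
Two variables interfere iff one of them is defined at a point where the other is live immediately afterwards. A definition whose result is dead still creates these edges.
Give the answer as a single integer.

Answer: 3

Working:
def/use:
  b0 def {h} use ∅
  b1 def {e,h} use {h}
  b2 def {e,h,s} use {e}
  b3 def {h} use {s}
  b4 def {h,s} use {s}
  b5 def {h,w} use ∅
  b6 def {h,s} use ∅
  b7 def {w} use {s}
  b8 def {w} use {e}

Live sets:
  b0 li=∅ lo={h}
  b1 li={h} lo={e}
  b2 li={e} lo={e,s}
  b3 li={e,s} lo={e,s}
  b4 li={e,s} lo={e}
  b5 li={e,s} lo={e,s}
  b6 li={e} lo={e}
  b7 li={e,s} lo={e}
  b8 li={e} lo=∅

Interfere edges:
  e: {h,s,w}
  h: {e,s}
  s: {e,h,w}
  w: {e,s}

Registers:
  clique {e,h,s} ⇒ need ≥ 3
  assign e→r0 h→r2 s→r1 w→r2 — no edge inside a register ⇒ χ ≤ 3
  χ = 3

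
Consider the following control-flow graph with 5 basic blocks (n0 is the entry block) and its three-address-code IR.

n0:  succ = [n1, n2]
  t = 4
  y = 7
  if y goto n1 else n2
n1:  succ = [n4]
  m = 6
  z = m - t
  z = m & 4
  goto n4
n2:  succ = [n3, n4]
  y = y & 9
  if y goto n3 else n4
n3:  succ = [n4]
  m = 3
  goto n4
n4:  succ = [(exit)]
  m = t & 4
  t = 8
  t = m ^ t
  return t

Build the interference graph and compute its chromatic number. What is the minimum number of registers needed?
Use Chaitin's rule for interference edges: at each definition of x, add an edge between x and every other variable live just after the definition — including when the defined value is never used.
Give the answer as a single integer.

Answer: 3

Derivation:
Block summaries:
  n0 def {t,y} use ∅
  n1 def {m,z} use {t}
  n2 def {y} use {y}
  n3 def {m} use ∅
  n4 def {m,t} use {t}

Backward fixpoint:
  live n0: ∅→{t,y}
  live n1: {t}→{t}
  live n2: {t,y}→{t}
  live n3: {t}→{t}
  live n4: {t}→∅

Interference:
  m — {t,z}
  t — {m,y,z}
  y — {t}
  z — {m,t}

Chromatic number:
  {m,t,z} pairwise interfere (3-clique) ⇒ χ ≥ 3
  3-colouring: c0={t}  c1={m,y}  c2={z}
  χ = 3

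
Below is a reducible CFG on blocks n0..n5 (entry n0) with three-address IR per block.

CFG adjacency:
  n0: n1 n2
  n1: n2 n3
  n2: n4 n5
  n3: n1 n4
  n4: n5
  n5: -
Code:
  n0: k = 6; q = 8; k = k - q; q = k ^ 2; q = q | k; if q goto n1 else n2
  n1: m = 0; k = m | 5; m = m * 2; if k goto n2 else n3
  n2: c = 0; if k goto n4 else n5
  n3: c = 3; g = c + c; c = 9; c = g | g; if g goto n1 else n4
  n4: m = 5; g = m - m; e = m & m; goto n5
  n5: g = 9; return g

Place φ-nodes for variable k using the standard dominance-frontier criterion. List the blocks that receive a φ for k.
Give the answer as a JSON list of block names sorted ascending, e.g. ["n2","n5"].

idom tree: n1←n0 n2←n0 n3←n1 n4←n0 n5←n0
Join-block Dom:
  n1: preds {n0,n3}: {n0} ∩ {n0,n1,n3} = {n0}; idom=n0
  n2: preds {n0,n1}: {n0} ∩ {n0,n1} = {n0}; idom=n0
  n4: preds {n2,n3}: {n0,n2} ∩ {n0,n1,n3} = {n0}; idom=n0
  n5: preds {n2,n4}: {n0,n2} ∩ {n0,n4} = {n0}; idom=n0

Frontier:
  n1←n0: walk · to n0
  n1←n3: walk n3→n1 to n0
  n2←n0: walk · to n0
  n2←n1: walk n1 to n0
  n4←n2: walk n2 to n0
  n4←n3: walk n3→n1 to n0
  n5←n2: walk n2 to n0
  n5←n4: walk n4 to n0
  DF(n0)=∅
  DF(n1)={n1,n2,n4}
  DF(n2)={n4,n5}
  DF(n3)={n1,n4}
  DF(n4)={n5}
  DF(n5)=∅

φ for k: defs {n0,n1}
  DF⁺ = {n1,n2,n4,n5}

Answer: ["n1", "n2", "n4", "n5"]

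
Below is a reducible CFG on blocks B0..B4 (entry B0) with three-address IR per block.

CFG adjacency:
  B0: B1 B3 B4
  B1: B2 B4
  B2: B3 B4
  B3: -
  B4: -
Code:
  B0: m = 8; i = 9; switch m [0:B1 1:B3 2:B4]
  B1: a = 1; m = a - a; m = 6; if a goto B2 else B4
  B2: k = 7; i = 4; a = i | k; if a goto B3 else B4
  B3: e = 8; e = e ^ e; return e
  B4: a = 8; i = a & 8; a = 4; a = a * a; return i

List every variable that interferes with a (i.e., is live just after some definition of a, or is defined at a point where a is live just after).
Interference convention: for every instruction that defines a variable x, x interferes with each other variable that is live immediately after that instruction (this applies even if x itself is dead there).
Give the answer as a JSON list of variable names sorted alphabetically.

Answer: ["i", "m"]

Working:
def/use:
  B0: def={i,m} ue=∅
  B1: def={a,m} ue=∅
  B2: def={a,i,k} ue=∅
  B3: def={e} ue=∅
  B4: def={a,i} ue=∅

Liveness:
  B0: in=∅ out=∅
  B1: in=∅ out=∅
  B2: in=∅ out=∅
  B3: in=∅ out=∅
  B4: in=∅ out=∅

Conflict graph:
  a↔{i,m}
  e↔∅
  i↔{a,k,m}
  k↔{i}
  m↔{a,i}

N(a) = ["i", "m"]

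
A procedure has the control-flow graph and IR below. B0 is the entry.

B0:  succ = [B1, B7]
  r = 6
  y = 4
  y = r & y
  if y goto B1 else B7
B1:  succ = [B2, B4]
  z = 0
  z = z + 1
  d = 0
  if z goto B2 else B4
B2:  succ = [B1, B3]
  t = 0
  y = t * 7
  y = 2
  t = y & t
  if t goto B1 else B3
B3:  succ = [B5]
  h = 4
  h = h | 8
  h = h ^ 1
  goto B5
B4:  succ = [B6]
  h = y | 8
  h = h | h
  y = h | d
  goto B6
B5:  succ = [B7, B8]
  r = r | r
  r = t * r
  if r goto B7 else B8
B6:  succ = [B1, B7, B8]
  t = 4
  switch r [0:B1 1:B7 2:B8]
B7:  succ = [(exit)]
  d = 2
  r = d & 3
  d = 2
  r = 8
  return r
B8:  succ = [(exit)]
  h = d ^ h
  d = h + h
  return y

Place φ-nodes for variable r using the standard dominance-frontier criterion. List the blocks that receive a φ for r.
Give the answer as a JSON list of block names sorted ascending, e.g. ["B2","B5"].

Answer: ["B7", "B8"]

Working:
idom tree: B1←B0 B2←B1 B3←B2 B4←B1 B5←B3 B6←B4 B7←B0 B8←B1
Dom∩ at merges:
  B1: preds {B0,B2,B6}: {B0} ∩ {B0,B1,B2} ∩ {B0,B1,B4,B6} = {B0}; idom=B0
  B7: preds {B0,B5,B6}: {B0} ∩ {B0,B1,B2,B3,B5} ∩ {B0,B1,B4,B6} = {B0}; idom=B0
  B8: preds {B5,B6}: {B0,B1,B2,B3,B5} ∩ {B0,B1,B4,B6} = {B0,B1}; idom=B1

DF derivation:
  join B1 pred B0: · stop@B0
  join B1 pred B2: B2→B1 stop@B0
  join B1 pred B6: B6→B4→B1 stop@B0
  join B7 pred B0: · stop@B0
  join B7 pred B5: B5→B3→B2→B1 stop@B0
  join B7 pred B6: B6→B4→B1 stop@B0
  join B8 pred B5: B5→B3→B2 stop@B1
  join B8 pred B6: B6→B4 stop@B1
  B0: DF=∅
  B1: DF={B1,B7}
  B2: DF={B1,B7,B8}
  B3: DF={B7,B8}
  B4: DF={B1,B7,B8}
  B5: DF={B7,B8}
  B6: DF={B1,B7,B8}
  B7: DF=∅
  B8: DF=∅

φ for r: defs {B0,B5,B7}
  DF⁺ = {B7,B8}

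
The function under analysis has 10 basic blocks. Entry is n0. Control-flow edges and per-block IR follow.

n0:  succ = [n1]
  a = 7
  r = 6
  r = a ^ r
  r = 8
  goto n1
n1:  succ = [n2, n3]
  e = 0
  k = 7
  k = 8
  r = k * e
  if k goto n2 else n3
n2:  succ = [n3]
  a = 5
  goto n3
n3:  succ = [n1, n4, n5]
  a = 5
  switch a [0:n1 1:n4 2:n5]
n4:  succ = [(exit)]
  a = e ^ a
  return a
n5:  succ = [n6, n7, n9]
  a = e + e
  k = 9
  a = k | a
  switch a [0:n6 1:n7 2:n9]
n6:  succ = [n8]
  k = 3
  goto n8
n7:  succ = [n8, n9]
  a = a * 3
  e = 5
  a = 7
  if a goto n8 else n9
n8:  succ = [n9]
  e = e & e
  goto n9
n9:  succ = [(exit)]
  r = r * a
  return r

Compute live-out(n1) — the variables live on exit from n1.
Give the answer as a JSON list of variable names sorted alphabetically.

def/use:
  n0: {a,r} / ∅
  n1: {e,k,r} / ∅
  n2: {a} / ∅
  n3: {a} / ∅
  n4: {a} / {a,e}
  n5: {a,k} / {e}
  n6: {k} / ∅
  n7: {a,e} / {a}
  n8: {e} / {e}
  n9: {r} / {a,r}

Liveness:
  n0 li=∅ lo=∅
  n1 li=∅ lo={e,r}
  n2 li={e,r} lo={e,r}
  n3 li={e,r} lo={a,e,r}
  n4 li={a,e} lo=∅
  n5 li={e,r} lo={a,e,r}
  n6 li={a,e,r} lo={a,e,r}
  n7 li={a,r} lo={a,e,r}
  n8 li={a,e,r} lo={a,r}
  n9 li={a,r} lo=∅

live-out(n1) = ["e", "r"]

Answer: ["e", "r"]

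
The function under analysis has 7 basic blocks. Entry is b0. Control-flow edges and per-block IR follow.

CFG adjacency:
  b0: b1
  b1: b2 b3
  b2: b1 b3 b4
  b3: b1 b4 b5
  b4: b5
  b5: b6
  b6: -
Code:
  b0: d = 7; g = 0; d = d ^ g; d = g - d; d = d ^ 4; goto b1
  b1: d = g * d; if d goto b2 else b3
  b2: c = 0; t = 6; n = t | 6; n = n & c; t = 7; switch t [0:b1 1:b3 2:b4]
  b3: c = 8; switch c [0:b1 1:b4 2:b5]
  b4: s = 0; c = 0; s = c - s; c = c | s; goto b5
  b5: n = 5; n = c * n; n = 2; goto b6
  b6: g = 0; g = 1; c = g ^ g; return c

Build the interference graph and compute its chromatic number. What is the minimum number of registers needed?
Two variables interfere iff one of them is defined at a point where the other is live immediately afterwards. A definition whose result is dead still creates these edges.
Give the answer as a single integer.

def/use:
  b0 def {d,g} use ∅
  b1 def {d} use {d,g}
  b2 def {c,n,t} use ∅
  b3 def {c} use ∅
  b4 def {c,s} use ∅
  b5 def {n} use {c}
  b6 def {c,g} use ∅

Backward fixpoint:
  live b0: ∅→{d,g}
  live b1: {d,g}→{d,g}
  live b2: {d,g}→{d,g}
  live b3: {d,g}→{c,d,g}
  live b4: ∅→{c}
  live b5: {c}→∅
  live b6: ∅→∅

Interfere edges:
  c — {d,g,n,s,t}
  d — {c,g,n,t}
  g — {c,d,n,t}
  n — {c,d,g}
  s — {c}
  t — {c,d,g}

Colouring:
  lower bound: {c,d,g,n} mutually conflict ⇒ χ ≥ 4
  4-colouring: r0={c}  r1={d,s}  r2={g}  r3={n,t}
  χ = 4

Answer: 4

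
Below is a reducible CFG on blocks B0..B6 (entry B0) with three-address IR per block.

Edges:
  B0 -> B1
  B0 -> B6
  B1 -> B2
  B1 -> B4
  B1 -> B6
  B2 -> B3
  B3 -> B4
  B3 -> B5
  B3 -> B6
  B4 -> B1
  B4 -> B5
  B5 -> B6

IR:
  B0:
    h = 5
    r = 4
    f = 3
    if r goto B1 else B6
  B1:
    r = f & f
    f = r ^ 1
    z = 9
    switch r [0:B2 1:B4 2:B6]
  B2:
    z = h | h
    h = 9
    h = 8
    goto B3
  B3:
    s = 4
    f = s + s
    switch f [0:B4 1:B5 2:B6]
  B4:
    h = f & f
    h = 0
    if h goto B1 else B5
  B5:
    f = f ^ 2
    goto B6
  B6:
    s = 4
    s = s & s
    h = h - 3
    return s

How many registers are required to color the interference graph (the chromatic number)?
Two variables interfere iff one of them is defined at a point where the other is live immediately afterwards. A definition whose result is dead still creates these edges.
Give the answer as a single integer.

Answer: 4

Working:
def/use:
  B0: {f,h,r} / ∅
  B1: {f,r,z} / {f}
  B2: {h,z} / {h}
  B3: {f,s} / ∅
  B4: {h} / {f}
  B5: {f} / {f}
  B6: {h,s} / {h}

Backward fixpoint:
  live B0: ∅→{f,h}
  live B1: {f,h}→{f,h}
  live B2: {h}→{h}
  live B3: {h}→{f,h}
  live B4: {f}→{f,h}
  live B5: {f,h}→{h}
  live B6: {h}→∅

Interference:
  f: {h,r,z}
  h: {f,r,s,z}
  r: {f,h,z}
  s: {h}
  z: {f,h,r}

Colouring:
  clique {f,h,r,z} ⇒ need ≥ 4
  assign f→R1 h→R0 r→R2 s→R1 z→R3 — no edge inside a register ⇒ χ ≤ 4
  χ = 4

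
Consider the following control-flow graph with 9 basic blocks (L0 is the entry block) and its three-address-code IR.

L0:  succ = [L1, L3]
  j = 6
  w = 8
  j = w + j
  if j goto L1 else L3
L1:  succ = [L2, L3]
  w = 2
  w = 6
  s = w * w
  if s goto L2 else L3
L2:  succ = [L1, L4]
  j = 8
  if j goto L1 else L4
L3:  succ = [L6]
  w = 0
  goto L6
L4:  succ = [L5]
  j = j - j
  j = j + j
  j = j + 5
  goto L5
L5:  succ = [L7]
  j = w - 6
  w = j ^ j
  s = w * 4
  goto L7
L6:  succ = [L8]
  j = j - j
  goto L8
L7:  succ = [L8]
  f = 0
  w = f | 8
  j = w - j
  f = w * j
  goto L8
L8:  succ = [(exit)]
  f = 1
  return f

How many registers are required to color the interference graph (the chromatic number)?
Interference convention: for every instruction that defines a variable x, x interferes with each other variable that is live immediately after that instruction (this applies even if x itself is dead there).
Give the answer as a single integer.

Per-block:
  L0: def={j,w} ue=∅
  L1: def={s,w} ue=∅
  L2: def={j} ue=∅
  L3: def={w} ue=∅
  L4: def={j} ue={j}
  L5: def={j,s,w} ue={w}
  L6: def={j} ue={j}
  L7: def={f,j,w} ue={j}
  L8: def={f} ue=∅

Backward fixpoint:
  live L0: ∅→{j}
  live L1: {j}→{j,w}
  live L2: {w}→{j,w}
  live L3: {j}→{j}
  live L4: {j,w}→{w}
  live L5: {w}→{j}
  live L6: {j}→∅
  live L7: {j}→∅
  live L8: ∅→∅

Conflict graph:
  f — {j}
  j — {f,s,w}
  s — {j,w}
  w — {j,s}

Chromatic number:
  lower bound: {j,s,w} mutually conflict ⇒ χ ≥ 3
  assign f→R1 j→R0 s→R1 w→R2 — no edge inside a register ⇒ χ ≤ 3
  χ = 3

Answer: 3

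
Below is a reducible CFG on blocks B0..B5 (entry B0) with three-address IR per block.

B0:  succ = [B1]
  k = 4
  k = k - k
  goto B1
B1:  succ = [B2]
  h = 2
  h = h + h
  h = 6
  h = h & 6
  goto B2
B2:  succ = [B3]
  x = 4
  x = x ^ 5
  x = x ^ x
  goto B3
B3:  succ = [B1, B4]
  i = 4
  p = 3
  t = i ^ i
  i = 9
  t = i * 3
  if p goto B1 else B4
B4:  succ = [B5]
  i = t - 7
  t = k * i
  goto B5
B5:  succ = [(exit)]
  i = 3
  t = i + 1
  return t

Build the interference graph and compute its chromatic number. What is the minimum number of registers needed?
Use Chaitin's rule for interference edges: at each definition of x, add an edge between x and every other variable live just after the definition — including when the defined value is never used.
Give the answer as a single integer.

Answer: 3

Working:
def/use:
  B0 def {k} use ∅
  B1 def {h} use ∅
  B2 def {x} use ∅
  B3 def {i,p,t} use ∅
  B4 def {i,t} use {k,t}
  B5 def {i,t} use ∅

Live sets:
  B0 li=∅ lo={k}
  B1 li={k} lo={k}
  B2 li={k} lo={k}
  B3 li={k} lo={k,t}
  B4 li={k,t} lo=∅
  B5 li=∅ lo=∅

Interfere edges:
  h — {k}
  i — {k,p}
  k — {h,i,p,t,x}
  p — {i,k,t}
  t — {k,p}
  x — {k}

Registers:
  lower bound: {i,k,p} mutually conflict ⇒ χ ≥ 3
  3-colouring: r0={k}  r1={h,p,x}  r2={i,t}
  χ = 3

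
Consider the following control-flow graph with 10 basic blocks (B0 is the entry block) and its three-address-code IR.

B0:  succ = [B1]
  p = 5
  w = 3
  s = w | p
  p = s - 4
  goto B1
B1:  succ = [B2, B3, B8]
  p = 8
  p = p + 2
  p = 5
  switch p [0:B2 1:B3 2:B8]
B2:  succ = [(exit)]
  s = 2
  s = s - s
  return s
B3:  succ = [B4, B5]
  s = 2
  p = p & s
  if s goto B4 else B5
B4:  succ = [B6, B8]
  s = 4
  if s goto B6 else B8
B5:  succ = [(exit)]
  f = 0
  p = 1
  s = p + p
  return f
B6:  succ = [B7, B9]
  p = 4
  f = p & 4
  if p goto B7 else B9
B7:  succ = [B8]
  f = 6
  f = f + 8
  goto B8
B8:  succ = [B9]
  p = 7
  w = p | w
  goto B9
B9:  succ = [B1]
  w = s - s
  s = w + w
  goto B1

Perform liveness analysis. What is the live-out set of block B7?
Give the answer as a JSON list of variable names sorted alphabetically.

Answer: ["s", "w"]

Analysis:
def/use:
  B0: def={p,s,w} ue=∅
  B1: def={p} ue=∅
  B2: def={s} ue=∅
  B3: def={p,s} ue={p}
  B4: def={s} ue=∅
  B5: def={f,p,s} ue=∅
  B6: def={f,p} ue=∅
  B7: def={f} ue=∅
  B8: def={p,w} ue={w}
  B9: def={s,w} ue={s}

Backward fixpoint:
  live B0: ∅→{s,w}
  live B1: {s,w}→{p,s,w}
  live B2: ∅→∅
  live B3: {p,w}→{w}
  live B4: {w}→{s,w}
  live B5: ∅→∅
  live B6: {s,w}→{s,w}
  live B7: {s,w}→{s,w}
  live B8: {s,w}→{s}
  live B9: {s}→{s,w}

live-out(B7) = ["s", "w"]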